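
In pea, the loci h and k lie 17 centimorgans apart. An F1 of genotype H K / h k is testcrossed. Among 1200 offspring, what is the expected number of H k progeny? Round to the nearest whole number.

102

A map distance of 17 centimorgans corresponds to a recombination frequency of 0.170.
The F1 is H K / h k, so H k is a recombinant gamete class with expected frequency r/2 = 0.170/2 = 0.0850.
Expected number = 0.0850 × 1200 = 102.00 ≈ 102.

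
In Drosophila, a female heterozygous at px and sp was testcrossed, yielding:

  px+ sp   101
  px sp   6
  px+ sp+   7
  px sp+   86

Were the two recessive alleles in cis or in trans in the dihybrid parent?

The two most frequent classes are px+ sp (101) and px sp+ (86); these are the parental (non-recombinant) types.
So the F1 carried px+ sp on one chromosome and px sp+ on the other — the recessive alleles are on opposite chromosomes (trans / repulsion).

trans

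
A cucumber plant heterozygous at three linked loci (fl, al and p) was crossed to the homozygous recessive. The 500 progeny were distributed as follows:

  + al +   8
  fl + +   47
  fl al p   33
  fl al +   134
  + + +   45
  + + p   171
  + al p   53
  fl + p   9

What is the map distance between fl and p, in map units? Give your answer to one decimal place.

The two most frequent reciprocal classes, fl al + and + + p, are the parental types, so the F1 was fl al + / + + p.
The two rarest classes, + al + and fl + p, are the double crossovers. Comparing them with the parentals, only the fl allele has switched, so fl is the middle locus and the order is al – fl – p.
Crossovers in the fl–p interval produce the single-crossover classes fl al p and + + + (33 + 45 = 78) plus the double crossovers (17).
RF(fl–p) = (78 + 17) / 500 = 95/500 = 0.1900 → 19.0 map units.

19.0 map units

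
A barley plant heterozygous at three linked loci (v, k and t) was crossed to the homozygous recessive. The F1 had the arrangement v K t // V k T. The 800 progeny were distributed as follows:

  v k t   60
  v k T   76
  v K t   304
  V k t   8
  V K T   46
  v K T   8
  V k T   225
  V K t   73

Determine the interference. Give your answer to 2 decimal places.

The two rarest classes, v K T and V k t, are the double crossovers. Comparing them with the parentals, only the t allele has switched, so t is the middle locus and the order is v – t – k.
v–t: (149 + 16)/800 = 0.2062; t–k: (106 + 16)/800 = 0.1525.
Expected DCO frequency = 0.2062 × 0.1525 ≈ 0.03145; observed = 16/800 ≈ 0.02000.
Coefficient of coincidence = 0.02000/0.03145 ≈ 0.64; interference = 1 − 0.64 = 0.36.

0.36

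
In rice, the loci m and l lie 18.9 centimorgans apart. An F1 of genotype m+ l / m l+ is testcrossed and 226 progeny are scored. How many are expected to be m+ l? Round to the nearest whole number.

92

A map distance of 18.9 centimorgans corresponds to a recombination frequency of 0.189.
The F1 is m+ l / m l+, so m+ l is a parental gamete class with expected frequency (1 − r)/2 = 0.811/2 = 0.4055.
Expected number = 0.4055 × 226 = 91.64 ≈ 92.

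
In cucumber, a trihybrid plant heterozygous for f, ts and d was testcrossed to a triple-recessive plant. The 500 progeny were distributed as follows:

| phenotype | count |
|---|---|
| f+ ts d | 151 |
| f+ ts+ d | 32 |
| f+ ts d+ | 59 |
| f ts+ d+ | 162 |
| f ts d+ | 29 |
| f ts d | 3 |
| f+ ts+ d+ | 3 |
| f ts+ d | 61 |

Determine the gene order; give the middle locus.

f

The two most frequent reciprocal classes, f ts+ d+ and f+ ts d, are the parental types, so the F1 was f ts+ d+ / f+ ts d.
The two rarest classes, f+ ts+ d+ and f ts d, are the double crossovers. Comparing them with the parentals, only the f allele has switched, so f is the middle locus and the order is ts – f – d.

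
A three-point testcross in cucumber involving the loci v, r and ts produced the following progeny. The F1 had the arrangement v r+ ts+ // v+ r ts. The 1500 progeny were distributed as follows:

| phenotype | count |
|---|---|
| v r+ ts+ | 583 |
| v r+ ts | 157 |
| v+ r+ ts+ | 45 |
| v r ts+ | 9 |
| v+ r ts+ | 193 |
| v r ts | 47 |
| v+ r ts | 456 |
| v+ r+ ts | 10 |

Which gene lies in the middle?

r

The two rarest classes, v r ts+ and v+ r+ ts, are the double crossovers. Comparing them with the parentals, only the r allele has switched, so r is the middle locus and the order is ts – r – v.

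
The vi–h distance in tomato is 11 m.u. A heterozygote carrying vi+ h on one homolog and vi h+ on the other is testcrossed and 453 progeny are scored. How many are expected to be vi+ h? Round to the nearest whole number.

A map distance of 11 m.u. corresponds to a recombination frequency of 0.110.
The F1 is vi+ h / vi h+, so vi+ h is a parental gamete class with expected frequency (1 − r)/2 = 0.890/2 = 0.4450.
Expected number = 0.4450 × 453 = 201.59 ≈ 202.

202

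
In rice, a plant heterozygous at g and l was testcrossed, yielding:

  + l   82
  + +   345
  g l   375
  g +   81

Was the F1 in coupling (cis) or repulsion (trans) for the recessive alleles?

The two most frequent classes are + + (345) and g l (375); these are the parental (non-recombinant) types.
So the F1 carried + + on one chromosome and g l on the other — the recessive alleles are on the same chromosome (cis / coupling).

cis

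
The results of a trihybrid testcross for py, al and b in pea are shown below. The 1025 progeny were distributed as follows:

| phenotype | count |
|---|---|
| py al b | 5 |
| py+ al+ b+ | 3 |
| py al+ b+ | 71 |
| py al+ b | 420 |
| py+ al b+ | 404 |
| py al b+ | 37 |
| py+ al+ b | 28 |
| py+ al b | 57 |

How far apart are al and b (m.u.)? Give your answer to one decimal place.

The two most frequent reciprocal classes, py al+ b and py+ al b+, are the parental types, so the F1 was py al+ b / py+ al b+.
The two rarest classes, py al b and py+ al+ b+, are the double crossovers. Comparing them with the parentals, only the al allele has switched, so al is the middle locus and the order is py – al – b.
Crossovers in the al–b interval produce the single-crossover classes py al+ b+ and py+ al b (71 + 57 = 128) plus the double crossovers (8).
RF(al–b) = (128 + 8) / 1025 = 136/1025 = 0.1327 → 13.3 m.u.

13.3 m.u.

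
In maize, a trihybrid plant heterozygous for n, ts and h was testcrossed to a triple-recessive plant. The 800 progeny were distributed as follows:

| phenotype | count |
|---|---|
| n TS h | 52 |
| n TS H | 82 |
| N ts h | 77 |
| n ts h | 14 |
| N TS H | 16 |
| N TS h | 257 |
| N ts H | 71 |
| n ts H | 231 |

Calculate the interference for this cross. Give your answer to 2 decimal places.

The two most frequent reciprocal classes, n ts H and N TS h, are the parental types, so the F1 was n ts H / N TS h.
The two rarest classes, n ts h and N TS H, are the double crossovers. Comparing them with the parentals, only the h allele has switched, so h is the middle locus and the order is n – h – ts.
n–h: (123 + 30)/800 = 0.1913; h–ts: (159 + 30)/800 = 0.2362.
Expected DCO frequency = 0.1913 × 0.2362 ≈ 0.04519; observed = 30/800 ≈ 0.03750.
Coefficient of coincidence = 0.03750/0.04519 ≈ 0.83; interference = 1 − 0.83 = 0.17.

0.17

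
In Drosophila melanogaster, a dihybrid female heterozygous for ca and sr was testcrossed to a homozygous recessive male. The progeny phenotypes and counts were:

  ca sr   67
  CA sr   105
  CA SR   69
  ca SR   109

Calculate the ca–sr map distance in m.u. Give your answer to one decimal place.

38.9 m.u.

The two most frequent classes, CA sr (105) and ca SR (109), are the parental types, so the F1 was CA sr / ca SR.
The recombinant classes are CA SR and ca sr: 69 + 67 = 136.
Recombination frequency = 136/350 = 0.3886 ≈ 38.9%, i.e. 38.9 m.u.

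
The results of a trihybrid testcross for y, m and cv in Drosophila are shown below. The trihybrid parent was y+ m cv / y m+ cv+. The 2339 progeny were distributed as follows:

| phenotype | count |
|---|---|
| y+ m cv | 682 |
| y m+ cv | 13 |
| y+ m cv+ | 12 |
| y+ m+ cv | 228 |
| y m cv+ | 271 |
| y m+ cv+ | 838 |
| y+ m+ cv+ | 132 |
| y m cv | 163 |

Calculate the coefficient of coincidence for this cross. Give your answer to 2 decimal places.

0.35

The two rarest classes, y+ m cv+ and y m+ cv, are the double crossovers. Comparing them with the parentals, only the cv allele has switched, so cv is the middle locus and the order is m – cv – y.
m–cv: (499 + 25)/2339 = 0.2240; cv–y: (295 + 25)/2339 = 0.1368.
Expected DCO frequency = 0.2240 × 0.1368 ≈ 0.03064; observed = 25/2339 ≈ 0.01069.
Coefficient of coincidence = 0.01069/0.03064 ≈ 0.35.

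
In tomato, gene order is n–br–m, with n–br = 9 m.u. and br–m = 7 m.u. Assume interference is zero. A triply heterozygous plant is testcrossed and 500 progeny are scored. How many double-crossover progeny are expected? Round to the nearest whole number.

3

Map distances give recombination frequencies of 0.090 and 0.070 for the two intervals.
With no interference, expected double-crossover frequency = 0.090 × 0.070 = 0.00630.
Expected number = 0.00630 × 500 = 3.15 ≈ 3.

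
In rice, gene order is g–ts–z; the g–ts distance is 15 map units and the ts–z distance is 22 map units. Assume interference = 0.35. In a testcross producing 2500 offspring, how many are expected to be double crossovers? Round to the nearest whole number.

54

Map distances give recombination frequencies of 0.150 and 0.220 for the two intervals.
With interference 0.35 (so coincidence = 0.65), expected double-crossover frequency = 0.150 × 0.220 × 0.65 = 0.02145.
Expected number = 0.02145 × 2500 = 53.62 ≈ 54.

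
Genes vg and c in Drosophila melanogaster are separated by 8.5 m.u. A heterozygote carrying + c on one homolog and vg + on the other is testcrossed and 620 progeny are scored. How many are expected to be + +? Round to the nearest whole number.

A map distance of 8.5 m.u. corresponds to a recombination frequency of 0.085.
The F1 is + c / vg +, so + + is a recombinant gamete class with expected frequency r/2 = 0.085/2 = 0.0425.
Expected number = 0.0425 × 620 = 26.35 ≈ 26.

26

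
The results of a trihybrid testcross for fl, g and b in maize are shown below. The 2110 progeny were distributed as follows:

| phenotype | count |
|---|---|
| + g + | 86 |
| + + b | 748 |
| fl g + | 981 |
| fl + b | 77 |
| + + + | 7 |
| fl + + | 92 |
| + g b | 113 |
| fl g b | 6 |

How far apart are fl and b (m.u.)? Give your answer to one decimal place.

The two most frequent reciprocal classes, fl g + and + + b, are the parental types, so the F1 was fl g + / + + b.
The two rarest classes, fl g b and + + +, are the double crossovers. Comparing them with the parentals, only the b allele has switched, so b is the middle locus and the order is g – b – fl.
Crossovers in the b–fl interval produce the single-crossover classes + g + and fl + b (86 + 77 = 163) plus the double crossovers (13).
RF(b–fl) = (163 + 13) / 2110 = 176/2110 = 0.0834 → 8.3 m.u.

8.3 m.u.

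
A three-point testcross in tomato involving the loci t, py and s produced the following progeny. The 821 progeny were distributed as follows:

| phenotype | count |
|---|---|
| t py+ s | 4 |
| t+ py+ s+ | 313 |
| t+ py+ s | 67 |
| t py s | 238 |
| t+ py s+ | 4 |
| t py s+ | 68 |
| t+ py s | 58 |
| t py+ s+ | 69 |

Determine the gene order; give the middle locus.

The two most frequent reciprocal classes, t py s and t+ py+ s+, are the parental types, so the F1 was t py s / t+ py+ s+.
The two rarest classes, t py+ s and t+ py s+, are the double crossovers. Comparing them with the parentals, only the py allele has switched, so py is the middle locus and the order is t – py – s.

py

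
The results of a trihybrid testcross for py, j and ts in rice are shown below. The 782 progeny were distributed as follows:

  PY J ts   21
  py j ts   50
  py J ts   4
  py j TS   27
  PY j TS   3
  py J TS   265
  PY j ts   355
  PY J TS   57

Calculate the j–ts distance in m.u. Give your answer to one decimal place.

7.0 m.u.

The two most frequent reciprocal classes, PY j ts and py J TS, are the parental types, so the F1 was PY j ts / py J TS.
The two rarest classes, PY j TS and py J ts, are the double crossovers. Comparing them with the parentals, only the ts allele has switched, so ts is the middle locus and the order is py – ts – j.
Crossovers in the ts–j interval produce the single-crossover classes PY J ts and py j TS (21 + 27 = 48) plus the double crossovers (7).
RF(ts–j) = (48 + 7) / 782 = 55/782 = 0.0703 → 7.0 m.u.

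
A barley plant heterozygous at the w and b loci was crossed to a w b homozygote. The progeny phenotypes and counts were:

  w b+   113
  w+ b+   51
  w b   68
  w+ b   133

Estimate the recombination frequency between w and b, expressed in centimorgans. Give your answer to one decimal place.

32.6 centimorgans

The two most frequent classes, w+ b (133) and w b+ (113), are the parental types, so the F1 was w+ b / w b+.
The recombinant classes are w+ b+ and w b: 51 + 68 = 119.
Recombination frequency = 119/365 = 0.3260 ≈ 32.6%, i.e. 32.6 centimorgans.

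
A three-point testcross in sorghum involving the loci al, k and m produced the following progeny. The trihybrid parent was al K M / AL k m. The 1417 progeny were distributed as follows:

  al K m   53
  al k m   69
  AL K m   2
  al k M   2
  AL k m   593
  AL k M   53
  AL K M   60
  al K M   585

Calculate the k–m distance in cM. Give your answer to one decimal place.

The two rarest classes, al k M and AL K m, are the double crossovers. Comparing them with the parentals, only the k allele has switched, so k is the middle locus and the order is m – k – al.
Crossovers in the m–k interval produce the single-crossover classes al K m and AL k M (53 + 53 = 106) plus the double crossovers (4).
RF(m–k) = (106 + 4) / 1417 = 110/1417 = 0.0776 → 7.8 cM.

7.8 cM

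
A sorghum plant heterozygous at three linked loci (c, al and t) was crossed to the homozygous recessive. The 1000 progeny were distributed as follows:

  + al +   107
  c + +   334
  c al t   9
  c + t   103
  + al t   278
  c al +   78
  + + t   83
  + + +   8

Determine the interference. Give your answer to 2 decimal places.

0.58

The two most frequent reciprocal classes, + al t and c + +, are the parental types, so the F1 was + al t / c + +.
The two rarest classes, c al t and + + +, are the double crossovers. Comparing them with the parentals, only the c allele has switched, so c is the middle locus and the order is t – c – al.
t–c: (210 + 17)/1000 = 0.2270; c–al: (161 + 17)/1000 = 0.1780.
Expected DCO frequency = 0.2270 × 0.1780 ≈ 0.04041; observed = 17/1000 ≈ 0.01700.
Coefficient of coincidence = 0.01700/0.04041 ≈ 0.42; interference = 1 − 0.42 = 0.58.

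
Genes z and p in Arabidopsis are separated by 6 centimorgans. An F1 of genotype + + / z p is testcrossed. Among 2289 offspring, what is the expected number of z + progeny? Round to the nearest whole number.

69

A map distance of 6 centimorgans corresponds to a recombination frequency of 0.060.
The F1 is + + / z p, so z + is a recombinant gamete class with expected frequency r/2 = 0.060/2 = 0.0300.
Expected number = 0.0300 × 2289 = 68.67 ≈ 69.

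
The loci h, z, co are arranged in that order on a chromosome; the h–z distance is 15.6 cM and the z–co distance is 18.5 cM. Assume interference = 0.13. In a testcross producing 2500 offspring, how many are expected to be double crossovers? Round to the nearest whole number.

63

Map distances give recombination frequencies of 0.156 and 0.185 for the two intervals.
With interference 0.13 (so coincidence = 0.87), expected double-crossover frequency = 0.156 × 0.185 × 0.87 = 0.02511.
Expected number = 0.02511 × 2500 = 62.77 ≈ 63.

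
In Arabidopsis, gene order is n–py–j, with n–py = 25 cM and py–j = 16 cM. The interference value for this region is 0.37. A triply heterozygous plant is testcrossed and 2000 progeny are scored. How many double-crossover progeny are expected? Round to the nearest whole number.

50

Map distances give recombination frequencies of 0.250 and 0.160 for the two intervals.
With interference 0.37 (so coincidence = 0.63), expected double-crossover frequency = 0.250 × 0.160 × 0.63 = 0.02520.
Expected number = 0.02520 × 2000 = 50.40 ≈ 50.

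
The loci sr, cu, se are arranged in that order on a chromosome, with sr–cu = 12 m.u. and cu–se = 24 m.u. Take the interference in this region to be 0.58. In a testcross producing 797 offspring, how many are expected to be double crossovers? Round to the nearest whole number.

10

Map distances give recombination frequencies of 0.120 and 0.240 for the two intervals.
With interference 0.58 (so coincidence = 0.42), expected double-crossover frequency = 0.120 × 0.240 × 0.42 = 0.01210.
Expected number = 0.01210 × 797 = 9.64 ≈ 10.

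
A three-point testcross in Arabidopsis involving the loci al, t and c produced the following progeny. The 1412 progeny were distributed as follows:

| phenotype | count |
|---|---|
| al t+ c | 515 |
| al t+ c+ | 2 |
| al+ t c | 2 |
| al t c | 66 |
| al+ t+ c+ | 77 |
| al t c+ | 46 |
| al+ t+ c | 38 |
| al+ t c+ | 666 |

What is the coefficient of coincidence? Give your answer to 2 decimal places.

The two most frequent reciprocal classes, al t+ c and al+ t c+, are the parental types, so the F1 was al t+ c / al+ t c+.
The two rarest classes, al t+ c+ and al+ t c, are the double crossovers. Comparing them with the parentals, only the c allele has switched, so c is the middle locus and the order is al – c – t.
al–c: (84 + 4)/1412 = 0.0623; c–t: (143 + 4)/1412 = 0.1041.
Expected DCO frequency = 0.0623 × 0.1041 ≈ 0.00649; observed = 4/1412 ≈ 0.00283.
Coefficient of coincidence = 0.00283/0.00649 ≈ 0.44.

0.44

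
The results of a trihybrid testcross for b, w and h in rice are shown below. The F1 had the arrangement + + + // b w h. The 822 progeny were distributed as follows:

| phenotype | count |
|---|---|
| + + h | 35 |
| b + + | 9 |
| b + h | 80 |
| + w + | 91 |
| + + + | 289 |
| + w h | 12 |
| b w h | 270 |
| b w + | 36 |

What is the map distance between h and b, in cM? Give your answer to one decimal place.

The two rarest classes, b + + and + w h, are the double crossovers. Comparing them with the parentals, only the b allele has switched, so b is the middle locus and the order is w – b – h.
Crossovers in the b–h interval produce the single-crossover classes + + h and b w + (35 + 36 = 71) plus the double crossovers (21).
RF(b–h) = (71 + 21) / 822 = 92/822 = 0.1119 → 11.2 cM.

11.2 cM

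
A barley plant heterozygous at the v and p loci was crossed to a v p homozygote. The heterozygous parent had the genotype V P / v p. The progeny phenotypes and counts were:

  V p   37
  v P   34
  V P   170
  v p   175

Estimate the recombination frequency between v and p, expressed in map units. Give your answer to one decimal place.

17.1 map units

The recombinant classes are V p and v P: 37 + 34 = 71.
Recombination frequency = 71/416 = 0.1707 ≈ 17.1%, i.e. 17.1 map units.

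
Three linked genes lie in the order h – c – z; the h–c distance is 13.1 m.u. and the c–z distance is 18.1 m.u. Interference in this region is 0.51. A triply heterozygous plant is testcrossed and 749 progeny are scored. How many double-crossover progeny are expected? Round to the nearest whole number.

Map distances give recombination frequencies of 0.131 and 0.181 for the two intervals.
With interference 0.51 (so coincidence = 0.49), expected double-crossover frequency = 0.131 × 0.181 × 0.49 = 0.01162.
Expected number = 0.01162 × 749 = 8.70 ≈ 9.

9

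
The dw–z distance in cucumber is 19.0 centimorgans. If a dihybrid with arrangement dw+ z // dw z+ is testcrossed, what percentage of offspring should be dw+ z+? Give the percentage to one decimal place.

9.5%

A map distance of 19.0 centimorgans corresponds to a recombination frequency of 0.190.
The F1 is dw+ z / dw z+, so dw+ z+ is a recombinant gamete class with expected frequency r/2 = 0.190/2 = 0.0950.
That is 0.0950 = 9.5% of the progeny.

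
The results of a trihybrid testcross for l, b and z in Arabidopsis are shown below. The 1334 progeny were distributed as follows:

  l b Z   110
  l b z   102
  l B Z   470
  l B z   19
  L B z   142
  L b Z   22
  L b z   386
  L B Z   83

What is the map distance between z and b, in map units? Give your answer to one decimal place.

22.0 map units

The two most frequent reciprocal classes, L b z and l B Z, are the parental types, so the F1 was L b z / l B Z.
The two rarest classes, L b Z and l B z, are the double crossovers. Comparing them with the parentals, only the z allele has switched, so z is the middle locus and the order is l – z – b.
Crossovers in the z–b interval produce the single-crossover classes L B z and l b Z (142 + 110 = 252) plus the double crossovers (41).
RF(z–b) = (252 + 41) / 1334 = 293/1334 = 0.2196 → 22.0 map units.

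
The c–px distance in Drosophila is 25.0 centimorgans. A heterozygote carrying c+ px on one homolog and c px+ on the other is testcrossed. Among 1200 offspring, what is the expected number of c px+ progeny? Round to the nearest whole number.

450

A map distance of 25.0 centimorgans corresponds to a recombination frequency of 0.250.
The F1 is c+ px / c px+, so c px+ is a parental gamete class with expected frequency (1 − r)/2 = 0.750/2 = 0.3750.
Expected number = 0.3750 × 1200 = 450.00 ≈ 450.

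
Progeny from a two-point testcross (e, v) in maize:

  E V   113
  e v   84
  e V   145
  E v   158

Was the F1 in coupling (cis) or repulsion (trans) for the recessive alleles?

trans

The two most frequent classes are E v (158) and e V (145); these are the parental (non-recombinant) types.
So the F1 carried E v on one chromosome and e V on the other — the recessive alleles are on opposite chromosomes (trans / repulsion).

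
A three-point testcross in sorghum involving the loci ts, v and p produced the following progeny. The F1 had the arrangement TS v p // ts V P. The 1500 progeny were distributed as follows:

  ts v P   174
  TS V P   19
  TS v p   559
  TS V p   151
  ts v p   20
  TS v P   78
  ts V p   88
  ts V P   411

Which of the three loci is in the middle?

The two rarest classes, ts v p and TS V P, are the double crossovers. Comparing them with the parentals, only the ts allele has switched, so ts is the middle locus and the order is p – ts – v.

ts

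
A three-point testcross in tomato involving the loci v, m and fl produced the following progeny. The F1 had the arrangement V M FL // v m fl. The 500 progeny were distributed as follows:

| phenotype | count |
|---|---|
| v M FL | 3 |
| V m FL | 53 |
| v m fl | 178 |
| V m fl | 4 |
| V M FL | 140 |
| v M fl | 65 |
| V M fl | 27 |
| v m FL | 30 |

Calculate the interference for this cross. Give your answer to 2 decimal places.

0.56

The two rarest classes, v M FL and V m fl, are the double crossovers. Comparing them with the parentals, only the v allele has switched, so v is the middle locus and the order is fl – v – m.
fl–v: (57 + 7)/500 = 0.1280; v–m: (118 + 7)/500 = 0.2500.
Expected DCO frequency = 0.1280 × 0.2500 ≈ 0.03200; observed = 7/500 ≈ 0.01400.
Coefficient of coincidence = 0.01400/0.03200 ≈ 0.44; interference = 1 − 0.44 = 0.56.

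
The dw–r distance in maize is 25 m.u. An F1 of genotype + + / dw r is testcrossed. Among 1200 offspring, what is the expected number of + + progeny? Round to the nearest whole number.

450

A map distance of 25 m.u. corresponds to a recombination frequency of 0.250.
The F1 is + + / dw r, so + + is a parental gamete class with expected frequency (1 − r)/2 = 0.750/2 = 0.3750.
Expected number = 0.3750 × 1200 = 450.00 ≈ 450.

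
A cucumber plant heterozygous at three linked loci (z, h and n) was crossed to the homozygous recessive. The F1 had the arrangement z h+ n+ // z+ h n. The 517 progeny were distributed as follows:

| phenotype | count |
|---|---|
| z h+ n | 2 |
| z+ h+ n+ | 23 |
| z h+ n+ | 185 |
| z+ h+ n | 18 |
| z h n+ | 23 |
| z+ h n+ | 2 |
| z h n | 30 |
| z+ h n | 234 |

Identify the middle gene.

n

The two rarest classes, z h+ n and z+ h n+, are the double crossovers. Comparing them with the parentals, only the n allele has switched, so n is the middle locus and the order is z – n – h.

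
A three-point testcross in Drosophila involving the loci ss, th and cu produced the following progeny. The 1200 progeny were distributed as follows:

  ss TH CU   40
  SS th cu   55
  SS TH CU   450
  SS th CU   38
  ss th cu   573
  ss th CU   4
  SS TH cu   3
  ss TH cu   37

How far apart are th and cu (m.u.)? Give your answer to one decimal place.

The two most frequent reciprocal classes, SS TH CU and ss th cu, are the parental types, so the F1 was SS TH CU / ss th cu.
The two rarest classes, SS TH cu and ss th CU, are the double crossovers. Comparing them with the parentals, only the cu allele has switched, so cu is the middle locus and the order is ss – cu – th.
Crossovers in the cu–th interval produce the single-crossover classes SS th CU and ss TH cu (38 + 37 = 75) plus the double crossovers (7).
RF(cu–th) = (75 + 7) / 1200 = 82/1200 = 0.0683 → 6.8 m.u.

6.8 m.u.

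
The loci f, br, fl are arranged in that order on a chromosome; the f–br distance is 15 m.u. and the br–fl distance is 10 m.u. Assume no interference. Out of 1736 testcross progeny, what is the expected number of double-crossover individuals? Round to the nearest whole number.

Map distances give recombination frequencies of 0.150 and 0.100 for the two intervals.
With no interference, expected double-crossover frequency = 0.150 × 0.100 = 0.01500.
Expected number = 0.01500 × 1736 = 26.04 ≈ 26.

26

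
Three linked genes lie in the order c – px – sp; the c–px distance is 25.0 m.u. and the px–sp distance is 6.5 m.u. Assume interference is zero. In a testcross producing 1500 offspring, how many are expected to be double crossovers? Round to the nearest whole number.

Map distances give recombination frequencies of 0.250 and 0.065 for the two intervals.
With no interference, expected double-crossover frequency = 0.250 × 0.065 = 0.01625.
Expected number = 0.01625 × 1500 = 24.38 ≈ 24.

24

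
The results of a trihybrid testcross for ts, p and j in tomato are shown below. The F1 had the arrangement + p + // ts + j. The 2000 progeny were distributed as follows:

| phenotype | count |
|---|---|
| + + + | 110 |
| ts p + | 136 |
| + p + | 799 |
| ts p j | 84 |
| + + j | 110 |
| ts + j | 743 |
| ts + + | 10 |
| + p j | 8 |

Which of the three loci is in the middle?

The two rarest classes, + p j and ts + +, are the double crossovers. Comparing them with the parentals, only the j allele has switched, so j is the middle locus and the order is ts – j – p.

j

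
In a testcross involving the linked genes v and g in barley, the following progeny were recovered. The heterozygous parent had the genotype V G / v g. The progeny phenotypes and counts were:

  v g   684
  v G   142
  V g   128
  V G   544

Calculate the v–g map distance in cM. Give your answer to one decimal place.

18.0 cM

The recombinant classes are V g and v G: 128 + 142 = 270.
Recombination frequency = 270/1498 = 0.1802 ≈ 18.0%, i.e. 18.0 cM.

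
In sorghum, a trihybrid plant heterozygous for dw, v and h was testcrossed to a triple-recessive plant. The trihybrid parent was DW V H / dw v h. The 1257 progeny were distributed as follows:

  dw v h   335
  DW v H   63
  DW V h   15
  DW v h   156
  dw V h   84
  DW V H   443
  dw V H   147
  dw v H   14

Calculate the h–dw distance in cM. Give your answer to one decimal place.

26.4 cM

The two rarest classes, DW V h and dw v H, are the double crossovers. Comparing them with the parentals, only the h allele has switched, so h is the middle locus and the order is dw – h – v.
Crossovers in the dw–h interval produce the single-crossover classes dw V H and DW v h (147 + 156 = 303) plus the double crossovers (29).
RF(dw–h) = (303 + 29) / 1257 = 332/1257 = 0.2641 → 26.4 cM.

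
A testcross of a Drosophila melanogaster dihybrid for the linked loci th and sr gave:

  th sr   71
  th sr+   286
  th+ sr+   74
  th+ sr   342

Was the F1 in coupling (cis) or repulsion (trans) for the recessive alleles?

trans

The two most frequent classes are th+ sr (342) and th sr+ (286); these are the parental (non-recombinant) types.
So the F1 carried th+ sr on one chromosome and th sr+ on the other — the recessive alleles are on opposite chromosomes (trans / repulsion).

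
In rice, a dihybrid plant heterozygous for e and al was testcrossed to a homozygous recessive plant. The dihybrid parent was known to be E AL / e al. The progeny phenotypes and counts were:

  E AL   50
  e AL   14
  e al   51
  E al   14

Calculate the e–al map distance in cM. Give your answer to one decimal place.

The recombinant classes are E al and e AL: 14 + 14 = 28.
Recombination frequency = 28/129 = 0.2171 ≈ 21.7%, i.e. 21.7 cM.

21.7 cM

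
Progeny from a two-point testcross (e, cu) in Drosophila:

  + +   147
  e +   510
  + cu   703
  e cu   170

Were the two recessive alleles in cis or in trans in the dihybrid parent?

The two most frequent classes are + cu (703) and e + (510); these are the parental (non-recombinant) types.
So the F1 carried + cu on one chromosome and e + on the other — the recessive alleles are on opposite chromosomes (trans / repulsion).

trans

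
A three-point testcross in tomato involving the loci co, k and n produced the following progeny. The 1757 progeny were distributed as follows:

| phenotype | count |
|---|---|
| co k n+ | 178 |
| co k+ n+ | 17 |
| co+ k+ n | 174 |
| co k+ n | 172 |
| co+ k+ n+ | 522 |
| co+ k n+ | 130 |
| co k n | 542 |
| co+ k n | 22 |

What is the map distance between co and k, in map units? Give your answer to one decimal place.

The two most frequent reciprocal classes, co+ k+ n+ and co k n, are the parental types, so the F1 was co+ k+ n+ / co k n.
The two rarest classes, co k+ n+ and co+ k n, are the double crossovers. Comparing them with the parentals, only the co allele has switched, so co is the middle locus and the order is n – co – k.
Crossovers in the co–k interval produce the single-crossover classes co+ k n+ and co k+ n (130 + 172 = 302) plus the double crossovers (39).
RF(co–k) = (302 + 39) / 1757 = 341/1757 = 0.1941 → 19.4 map units.

19.4 map units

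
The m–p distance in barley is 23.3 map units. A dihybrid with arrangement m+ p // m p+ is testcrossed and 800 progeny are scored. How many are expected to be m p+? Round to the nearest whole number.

307

A map distance of 23.3 map units corresponds to a recombination frequency of 0.233.
The F1 is m+ p / m p+, so m p+ is a parental gamete class with expected frequency (1 − r)/2 = 0.767/2 = 0.3835.
Expected number = 0.3835 × 800 = 306.80 ≈ 307.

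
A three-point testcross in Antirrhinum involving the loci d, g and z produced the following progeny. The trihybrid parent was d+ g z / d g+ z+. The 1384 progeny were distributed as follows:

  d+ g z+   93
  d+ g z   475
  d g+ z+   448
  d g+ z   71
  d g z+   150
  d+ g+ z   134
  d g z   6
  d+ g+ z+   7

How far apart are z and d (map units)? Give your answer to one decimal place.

12.8 map units

The two rarest classes, d g z and d+ g+ z+, are the double crossovers. Comparing them with the parentals, only the d allele has switched, so d is the middle locus and the order is z – d – g.
Crossovers in the z–d interval produce the single-crossover classes d+ g z+ and d g+ z (93 + 71 = 164) plus the double crossovers (13).
RF(z–d) = (164 + 13) / 1384 = 177/1384 = 0.1279 → 12.8 map units.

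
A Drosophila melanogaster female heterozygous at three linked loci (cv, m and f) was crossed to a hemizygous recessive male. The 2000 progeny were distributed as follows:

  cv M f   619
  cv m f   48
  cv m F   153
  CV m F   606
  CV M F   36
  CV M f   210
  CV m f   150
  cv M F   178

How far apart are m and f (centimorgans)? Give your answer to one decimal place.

20.6 centimorgans

The two most frequent reciprocal classes, CV m F and cv M f, are the parental types, so the F1 was CV m F / cv M f.
The two rarest classes, CV M F and cv m f, are the double crossovers. Comparing them with the parentals, only the m allele has switched, so m is the middle locus and the order is cv – m – f.
Crossovers in the m–f interval produce the single-crossover classes CV m f and cv M F (150 + 178 = 328) plus the double crossovers (84).
RF(m–f) = (328 + 84) / 2000 = 412/2000 = 0.2060 → 20.6 centimorgans.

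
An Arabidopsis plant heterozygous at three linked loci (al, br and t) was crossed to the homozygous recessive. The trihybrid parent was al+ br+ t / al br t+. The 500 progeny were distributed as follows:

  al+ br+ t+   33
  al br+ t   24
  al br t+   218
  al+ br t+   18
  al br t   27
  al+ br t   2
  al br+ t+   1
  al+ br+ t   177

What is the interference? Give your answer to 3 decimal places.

The two rarest classes, al+ br t and al br+ t+, are the double crossovers. Comparing them with the parentals, only the br allele has switched, so br is the middle locus and the order is al – br – t.
al–br: (42 + 3)/500 = 0.0900; br–t: (60 + 3)/500 = 0.1260.
Expected DCO frequency = 0.0900 × 0.1260 ≈ 0.01134; observed = 3/500 ≈ 0.00600.
Coefficient of coincidence = 0.00600/0.01134 ≈ 0.529; interference = 1 − 0.529 = 0.471.

0.471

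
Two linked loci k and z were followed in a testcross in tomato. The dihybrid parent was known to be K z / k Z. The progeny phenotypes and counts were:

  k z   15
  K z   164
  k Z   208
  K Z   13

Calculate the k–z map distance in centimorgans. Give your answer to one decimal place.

The recombinant classes are K Z and k z: 13 + 15 = 28.
Recombination frequency = 28/400 = 0.0700 ≈ 7.0%, i.e. 7.0 centimorgans.

7.0 centimorgans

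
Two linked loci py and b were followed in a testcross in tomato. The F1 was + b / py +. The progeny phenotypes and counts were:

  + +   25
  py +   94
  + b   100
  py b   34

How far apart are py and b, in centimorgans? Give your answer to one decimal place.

The recombinant classes are + + and py b: 25 + 34 = 59.
Recombination frequency = 59/253 = 0.2332 ≈ 23.3%, i.e. 23.3 centimorgans.

23.3 centimorgans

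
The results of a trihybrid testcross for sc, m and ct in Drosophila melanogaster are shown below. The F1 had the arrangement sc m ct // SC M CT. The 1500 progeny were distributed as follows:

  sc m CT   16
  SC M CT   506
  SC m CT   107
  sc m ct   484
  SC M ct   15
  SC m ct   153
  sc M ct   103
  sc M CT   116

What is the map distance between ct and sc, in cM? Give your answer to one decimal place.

The two rarest classes, sc m CT and SC M ct, are the double crossovers. Comparing them with the parentals, only the ct allele has switched, so ct is the middle locus and the order is m – ct – sc.
Crossovers in the ct–sc interval produce the single-crossover classes SC m ct and sc M CT (153 + 116 = 269) plus the double crossovers (31).
RF(ct–sc) = (269 + 31) / 1500 = 300/1500 = 0.2000 → 20.0 cM.

20.0 cM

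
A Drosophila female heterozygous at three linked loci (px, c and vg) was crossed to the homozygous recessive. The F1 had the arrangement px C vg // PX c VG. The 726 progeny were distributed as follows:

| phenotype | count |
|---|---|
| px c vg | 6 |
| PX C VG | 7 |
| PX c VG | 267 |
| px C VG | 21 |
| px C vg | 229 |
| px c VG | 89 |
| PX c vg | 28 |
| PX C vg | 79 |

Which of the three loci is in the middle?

The two rarest classes, px c vg and PX C VG, are the double crossovers. Comparing them with the parentals, only the c allele has switched, so c is the middle locus and the order is px – c – vg.

c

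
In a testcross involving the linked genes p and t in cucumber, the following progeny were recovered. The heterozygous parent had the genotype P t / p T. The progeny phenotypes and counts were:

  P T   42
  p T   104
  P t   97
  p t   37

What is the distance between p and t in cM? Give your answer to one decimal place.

The recombinant classes are P T and p t: 42 + 37 = 79.
Recombination frequency = 79/280 = 0.2821 ≈ 28.2%, i.e. 28.2 cM.

28.2 cM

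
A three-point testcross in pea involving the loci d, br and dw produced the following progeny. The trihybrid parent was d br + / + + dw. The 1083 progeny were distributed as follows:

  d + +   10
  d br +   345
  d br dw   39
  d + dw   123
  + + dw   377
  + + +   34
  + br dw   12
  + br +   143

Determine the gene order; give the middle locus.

The two rarest classes, d + + and + br dw, are the double crossovers. Comparing them with the parentals, only the br allele has switched, so br is the middle locus and the order is dw – br – d.

br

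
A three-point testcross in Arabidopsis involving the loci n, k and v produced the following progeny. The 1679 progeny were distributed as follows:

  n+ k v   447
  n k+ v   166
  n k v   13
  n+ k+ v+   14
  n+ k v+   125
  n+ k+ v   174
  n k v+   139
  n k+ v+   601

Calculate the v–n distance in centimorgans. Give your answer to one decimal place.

The two most frequent reciprocal classes, n k+ v+ and n+ k v, are the parental types, so the F1 was n k+ v+ / n+ k v.
The two rarest classes, n+ k+ v+ and n k v, are the double crossovers. Comparing them with the parentals, only the n allele has switched, so n is the middle locus and the order is k – n – v.
Crossovers in the n–v interval produce the single-crossover classes n k+ v and n+ k v+ (166 + 125 = 291) plus the double crossovers (27).
RF(n–v) = (291 + 27) / 1679 = 318/1679 = 0.1894 → 18.9 centimorgans.

18.9 centimorgans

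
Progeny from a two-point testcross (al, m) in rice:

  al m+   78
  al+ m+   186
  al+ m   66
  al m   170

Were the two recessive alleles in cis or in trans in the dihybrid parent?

The two most frequent classes are al+ m+ (186) and al m (170); these are the parental (non-recombinant) types.
So the F1 carried al+ m+ on one chromosome and al m on the other — the recessive alleles are on the same chromosome (cis / coupling).

cis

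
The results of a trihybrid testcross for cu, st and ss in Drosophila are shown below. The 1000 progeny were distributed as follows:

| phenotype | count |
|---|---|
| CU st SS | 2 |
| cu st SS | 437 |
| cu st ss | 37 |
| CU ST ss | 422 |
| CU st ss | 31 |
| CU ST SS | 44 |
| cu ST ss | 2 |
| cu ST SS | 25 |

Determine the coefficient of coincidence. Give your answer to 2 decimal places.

The two most frequent reciprocal classes, cu st SS and CU ST ss, are the parental types, so the F1 was cu st SS / CU ST ss.
The two rarest classes, CU st SS and cu ST ss, are the double crossovers. Comparing them with the parentals, only the cu allele has switched, so cu is the middle locus and the order is st – cu – ss.
st–cu: (56 + 4)/1000 = 0.0600; cu–ss: (81 + 4)/1000 = 0.0850.
Expected DCO frequency = 0.0600 × 0.0850 ≈ 0.00510; observed = 4/1000 ≈ 0.00400.
Coefficient of coincidence = 0.00400/0.00510 ≈ 0.78.

0.78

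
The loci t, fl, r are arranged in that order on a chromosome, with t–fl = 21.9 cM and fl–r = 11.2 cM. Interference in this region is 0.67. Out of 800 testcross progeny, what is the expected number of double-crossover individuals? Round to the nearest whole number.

Map distances give recombination frequencies of 0.219 and 0.112 for the two intervals.
With interference 0.67 (so coincidence = 0.33), expected double-crossover frequency = 0.219 × 0.112 × 0.33 = 0.00809.
Expected number = 0.00809 × 800 = 6.48 ≈ 6.

6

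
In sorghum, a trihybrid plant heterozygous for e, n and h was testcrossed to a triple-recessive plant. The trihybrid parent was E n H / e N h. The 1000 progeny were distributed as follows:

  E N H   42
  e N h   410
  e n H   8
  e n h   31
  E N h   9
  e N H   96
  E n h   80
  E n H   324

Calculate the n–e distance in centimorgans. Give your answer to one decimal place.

The two rarest classes, e n H and E N h, are the double crossovers. Comparing them with the parentals, only the e allele has switched, so e is the middle locus and the order is n – e – h.
Crossovers in the n–e interval produce the single-crossover classes E N H and e n h (42 + 31 = 73) plus the double crossovers (17).
RF(n–e) = (73 + 17) / 1000 = 90/1000 = 0.0900 → 9.0 centimorgans.

9.0 centimorgans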